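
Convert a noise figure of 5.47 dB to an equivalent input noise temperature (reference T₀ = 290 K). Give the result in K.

732 K

F = 10^(5.47/10) = 3.52371
T_e = (F − 1)·T₀ = (3.52371 − 1) × 290 = 732 K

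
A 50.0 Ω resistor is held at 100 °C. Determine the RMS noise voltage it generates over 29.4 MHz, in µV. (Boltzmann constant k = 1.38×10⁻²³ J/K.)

5.50 µV

T = 100 °C + 273.15 = 373.15 K
V_n = √(4kTRB)
4kTRB = 4 × 1.38×10⁻²³ × 373.15 × 5.00×10¹ × 2.94×10⁷ = 3.03×10⁻¹¹ V²
V_n = √(3.03×10⁻¹¹) = 5.50×10⁻⁶ V = 5.50 µV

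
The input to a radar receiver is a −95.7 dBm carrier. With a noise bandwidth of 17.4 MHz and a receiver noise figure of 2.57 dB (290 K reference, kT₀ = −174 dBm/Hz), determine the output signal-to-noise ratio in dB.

Noise floor: N = −174 + 10 log₁₀(B) + NF
10 log₁₀(1.74×10⁷) = 72.41 dB
N = −174 + 72.41 + 2.57 = −99.02 dBm
SNR = P_sig − N = −95.7 − (−99.02) = 3.32 dB → 3.3 dB

3.3 dB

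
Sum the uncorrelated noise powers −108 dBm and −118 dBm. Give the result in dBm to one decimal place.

Convert to linear, add, convert back:
P₁ = 1.58×10⁻¹⁴ W, P₂ = 1.58×10⁻¹⁵ W
P_tot = 1.74×10⁻¹⁴ W → 10 log₁₀(P_tot / 10⁻³) = −107.6 dBm

−107.6 dBm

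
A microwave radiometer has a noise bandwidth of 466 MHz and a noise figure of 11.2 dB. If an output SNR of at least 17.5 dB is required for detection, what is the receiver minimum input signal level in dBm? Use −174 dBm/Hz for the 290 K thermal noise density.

Sensitivity = −174 + 10 log₁₀(B) + NF + SNR_min
= −174 + 86.68 + 11.2 + 17.5
= −58.62 dBm → −58.6 dBm

−58.6 dBm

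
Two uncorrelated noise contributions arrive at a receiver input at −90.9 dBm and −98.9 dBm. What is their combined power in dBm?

Convert to linear, add, convert back:
P₁ = 8.13×10⁻¹³ W, P₂ = 1.29×10⁻¹³ W
P_tot = 9.42×10⁻¹³ W → 10 log₁₀(P_tot / 10⁻³) = −90.3 dBm

−90.3 dBm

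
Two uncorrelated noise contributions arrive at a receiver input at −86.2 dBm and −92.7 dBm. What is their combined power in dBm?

−85.3 dBm

Convert to linear, add, convert back:
P₁ = 2.40×10⁻¹² W, P₂ = 5.37×10⁻¹³ W
P_tot = 2.94×10⁻¹² W → 10 log₁₀(P_tot / 10⁻³) = −85.3 dBm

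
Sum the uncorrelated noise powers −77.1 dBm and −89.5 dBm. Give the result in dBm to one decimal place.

−76.9 dBm

Convert to linear, add, convert back:
P₁ = 1.95×10⁻¹¹ W, P₂ = 1.12×10⁻¹² W
P_tot = 2.06×10⁻¹¹ W → 10 log₁₀(P_tot / 10⁻³) = −76.9 dBm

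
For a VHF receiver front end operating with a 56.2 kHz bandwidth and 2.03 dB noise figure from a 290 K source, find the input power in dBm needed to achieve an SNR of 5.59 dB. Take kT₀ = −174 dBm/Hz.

Sensitivity = −174 + 10 log₁₀(B) + NF + SNR_min
= −174 + 47.5 + 2.03 + 5.59
= −118.88 dBm → −118.9 dBm

−118.9 dBm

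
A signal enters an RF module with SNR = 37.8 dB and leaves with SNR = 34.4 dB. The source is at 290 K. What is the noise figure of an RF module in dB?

3.4 dB

NF (dB) = SNR_in(dB) − SNR_out(dB) when the source is at T₀
NF = 37.8 − 34.4 = 3.4 dB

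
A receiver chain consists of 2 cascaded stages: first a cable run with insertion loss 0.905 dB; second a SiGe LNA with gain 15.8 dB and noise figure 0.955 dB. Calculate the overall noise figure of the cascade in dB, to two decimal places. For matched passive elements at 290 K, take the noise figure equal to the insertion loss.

Convert to linear (a loss of L dB is a gain of −L dB): F_i = 10^(NF_i/10), G_i = 10^(G_i,dB/10)
  Stage 1: F_1 = 10^(0.905/10) = 1.232, G_1 = 10^(−0.905/10) = 0.8119
  Stage 2: F_2 = 10^(0.955/10) = 1.246, G_2 = 10^(15.8/10) = 38.02
Friis cascade:
  F = 1.232 + (1.246 − 1)/0.8119 = 1.535
NF = 10 log₁₀(1.535) = 1.86 dB

1.86 dB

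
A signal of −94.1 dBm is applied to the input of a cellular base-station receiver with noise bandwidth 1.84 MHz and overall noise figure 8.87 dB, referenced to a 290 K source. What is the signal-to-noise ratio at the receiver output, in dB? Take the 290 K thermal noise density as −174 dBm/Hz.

Noise floor: N = −174 + 10 log₁₀(B) + NF
10 log₁₀(1.84×10⁶) = 62.65 dB
N = −174 + 62.65 + 8.87 = −102.48 dBm
SNR = P_sig − N = −94.1 − (−102.48) = 8.38 dB → 8.4 dB

8.4 dB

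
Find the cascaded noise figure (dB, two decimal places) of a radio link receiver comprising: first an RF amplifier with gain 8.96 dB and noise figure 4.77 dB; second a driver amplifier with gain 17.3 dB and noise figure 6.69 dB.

5.40 dB

Convert to linear (a loss of L dB is a gain of −L dB): F_i = 10^(NF_i/10), G_i = 10^(G_i,dB/10)
  Stage 1: F_1 = 10^(4.77/10) = 2.999, G_1 = 10^(8.96/10) = 7.870
  Stage 2: F_2 = 10^(6.69/10) = 4.667, G_2 = 10^(17.3/10) = 53.70
Friis cascade:
  F = 2.999 + (4.667 − 1)/7.870 = 3.465
NF = 10 log₁₀(3.465) = 5.40 dB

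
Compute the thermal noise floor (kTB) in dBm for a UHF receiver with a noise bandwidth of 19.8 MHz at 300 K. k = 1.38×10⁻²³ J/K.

−100.9 dBm

P_n = kTB = 1.38×10⁻²³ × 300 × 1.98×10⁷ = 8.20×10⁻¹⁴ W
In dBm: 10 log₁₀(8.20×10⁻¹⁴ / 10⁻³) = −100.9 dBm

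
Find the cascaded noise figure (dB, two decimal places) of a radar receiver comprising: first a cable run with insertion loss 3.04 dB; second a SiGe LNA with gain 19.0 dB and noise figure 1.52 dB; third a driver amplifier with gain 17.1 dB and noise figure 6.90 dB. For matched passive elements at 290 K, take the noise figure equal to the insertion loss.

4.71 dB

Convert to linear (a loss of L dB is a gain of −L dB): F_i = 10^(NF_i/10), G_i = 10^(G_i,dB/10)
  Stage 1: F_1 = 10^(3.04/10) = 2.014, G_1 = 10^(−3.04/10) = 0.4966
  Stage 2: F_2 = 10^(1.52/10) = 1.419, G_2 = 10^(19.0/10) = 79.43
  Stage 3: F_3 = 10^(6.90/10) = 4.898, G_3 = 10^(17.1/10) = 51.29
Friis cascade:
  F = 2.014 + (1.419 − 1)/0.4966 + (4.898 − 1)/39.45 = 2.956
NF = 10 log₁₀(2.956) = 4.71 dB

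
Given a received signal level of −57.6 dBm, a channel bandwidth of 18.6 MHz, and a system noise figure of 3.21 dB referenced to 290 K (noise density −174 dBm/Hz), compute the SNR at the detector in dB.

40.5 dB

Noise floor: N = −174 + 10 log₁₀(B) + NF
10 log₁₀(1.86×10⁷) = 72.7 dB
N = −174 + 72.7 + 3.21 = −98.09 dBm
SNR = P_sig − N = −57.6 − (−98.09) = 40.49 dB → 40.5 dB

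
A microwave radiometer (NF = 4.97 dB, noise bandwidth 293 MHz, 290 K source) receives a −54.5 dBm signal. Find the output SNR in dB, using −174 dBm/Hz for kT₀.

29.9 dB

Noise floor: N = −174 + 10 log₁₀(B) + NF
10 log₁₀(2.93×10⁸) = 84.67 dB
N = −174 + 84.67 + 4.97 = −84.36 dBm
SNR = P_sig − N = −54.5 − (−84.36) = 29.86 dB → 29.9 dB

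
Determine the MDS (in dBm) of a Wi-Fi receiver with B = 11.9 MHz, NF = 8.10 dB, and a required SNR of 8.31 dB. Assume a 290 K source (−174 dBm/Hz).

−86.8 dBm

Sensitivity = −174 + 10 log₁₀(B) + NF + SNR_min
= −174 + 70.76 + 8.10 + 8.31
= −86.83 dBm → −86.8 dBm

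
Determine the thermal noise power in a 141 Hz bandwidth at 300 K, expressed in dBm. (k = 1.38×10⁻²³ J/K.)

−152.3 dBm

P_n = kTB = 1.38×10⁻²³ × 300 × 1.41×10² = 5.84×10⁻¹⁹ W
In dBm: 10 log₁₀(5.84×10⁻¹⁹ / 10⁻³) = −152.3 dBm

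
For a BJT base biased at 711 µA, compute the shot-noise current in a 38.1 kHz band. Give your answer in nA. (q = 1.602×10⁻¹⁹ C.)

I_n = √(2qI·B)
2qI·B = 2 × 1.602×10⁻¹⁹ × 7.11×10⁻⁴ × 3.81×10⁴ = 8.68×10⁻¹⁸ A²
I_n = √(8.68×10⁻¹⁸) = 2.95×10⁻⁹ A = 2.95 nA

2.95 nA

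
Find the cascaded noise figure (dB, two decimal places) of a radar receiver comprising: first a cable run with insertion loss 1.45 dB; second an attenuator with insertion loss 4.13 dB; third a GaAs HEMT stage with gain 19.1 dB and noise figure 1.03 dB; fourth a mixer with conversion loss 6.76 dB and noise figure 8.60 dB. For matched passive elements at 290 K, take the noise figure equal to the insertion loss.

6.87 dB

Convert to linear (a loss of L dB is a gain of −L dB): F_i = 10^(NF_i/10), G_i = 10^(G_i,dB/10)
  Stage 1: F_1 = 10^(1.45/10) = 1.396, G_1 = 10^(−1.45/10) = 0.7161
  Stage 2: F_2 = 10^(4.13/10) = 2.588, G_2 = 10^(−4.13/10) = 0.3864
  Stage 3: F_3 = 10^(1.03/10) = 1.268, G_3 = 10^(19.1/10) = 81.28
  Stage 4: F_4 = 10^(8.60/10) = 7.244, G_4 = 10^(−6.76/10) = 0.2109
Friis cascade:
  F = 1.396 + (2.588 − 1)/0.7161 + (1.268 − 1)/0.2767 + (7.244 − 1)/22.49 = 4.859
NF = 10 log₁₀(4.859) = 6.87 dB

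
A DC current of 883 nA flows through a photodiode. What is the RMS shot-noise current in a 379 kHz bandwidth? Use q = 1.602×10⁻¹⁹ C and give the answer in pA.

I_n = √(2qI·B)
2qI·B = 2 × 1.602×10⁻¹⁹ × 8.83×10⁻⁷ × 3.79×10⁵ = 1.07×10⁻¹⁹ A²
I_n = √(1.07×10⁻¹⁹) = 3.27×10⁻¹⁰ A = 327 pA

327 pA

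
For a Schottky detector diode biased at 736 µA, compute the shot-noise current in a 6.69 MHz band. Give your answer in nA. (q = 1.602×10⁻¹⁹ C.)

I_n = √(2qI·B)
2qI·B = 2 × 1.602×10⁻¹⁹ × 7.36×10⁻⁴ × 6.69×10⁶ = 1.58×10⁻¹⁵ A²
I_n = √(1.58×10⁻¹⁵) = 3.97×10⁻⁸ A = 39.7 nA

39.7 nA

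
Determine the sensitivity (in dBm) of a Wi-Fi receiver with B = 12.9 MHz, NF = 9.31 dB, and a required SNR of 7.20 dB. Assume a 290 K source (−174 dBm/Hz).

−86.4 dBm

Sensitivity = −174 + 10 log₁₀(B) + NF + SNR_min
= −174 + 71.11 + 9.31 + 7.20
= −86.38 dBm → −86.4 dBm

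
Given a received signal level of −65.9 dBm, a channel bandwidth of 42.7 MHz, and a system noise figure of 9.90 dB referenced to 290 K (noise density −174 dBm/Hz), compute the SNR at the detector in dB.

Noise floor: N = −174 + 10 log₁₀(B) + NF
10 log₁₀(4.27×10⁷) = 76.3 dB
N = −174 + 76.3 + 9.90 = −87.80 dBm
SNR = P_sig − N = −65.9 − (−87.80) = 21.90 dB → 21.9 dB

21.9 dB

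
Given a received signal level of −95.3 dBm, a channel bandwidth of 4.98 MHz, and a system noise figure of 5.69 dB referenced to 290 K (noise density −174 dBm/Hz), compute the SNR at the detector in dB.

6.0 dB

Noise floor: N = −174 + 10 log₁₀(B) + NF
10 log₁₀(4.98×10⁶) = 66.97 dB
N = −174 + 66.97 + 5.69 = −101.34 dBm
SNR = P_sig − N = −95.3 − (−101.34) = 6.04 dB → 6.0 dB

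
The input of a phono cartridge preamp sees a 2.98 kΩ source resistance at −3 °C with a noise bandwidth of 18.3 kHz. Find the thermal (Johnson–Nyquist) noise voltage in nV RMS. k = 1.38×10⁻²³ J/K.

902 nV

T = −3 °C + 273.15 = 270.15 K
V_n = √(4kTRB)
4kTRB = 4 × 1.38×10⁻²³ × 270.15 × 2.98×10³ × 1.83×10⁴ = 8.13×10⁻¹³ V²
V_n = √(8.13×10⁻¹³) = 9.02×10⁻⁷ V = 902 nV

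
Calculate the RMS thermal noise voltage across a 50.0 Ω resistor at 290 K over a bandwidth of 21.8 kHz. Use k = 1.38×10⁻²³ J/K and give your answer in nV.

V_n = √(4kTRB)
4kTRB = 4 × 1.38×10⁻²³ × 290 × 5.00×10¹ × 2.18×10⁴ = 1.74×10⁻¹⁴ V²
V_n = √(1.74×10⁻¹⁴) = 1.32×10⁻⁷ V = 132 nV

132 nV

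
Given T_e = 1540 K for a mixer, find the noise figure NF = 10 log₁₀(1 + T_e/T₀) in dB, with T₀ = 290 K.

8.00 dB

F = 1 + T_e/T₀ = 1 + 1540/290 = 6.31034
NF = 10 log₁₀(6.31034) = 8.00 dB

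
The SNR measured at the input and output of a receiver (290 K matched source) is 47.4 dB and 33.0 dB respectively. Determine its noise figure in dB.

NF (dB) = SNR_in(dB) − SNR_out(dB) when the source is at T₀
NF = 47.4 − 33.0 = 14.4 dB

14.4 dB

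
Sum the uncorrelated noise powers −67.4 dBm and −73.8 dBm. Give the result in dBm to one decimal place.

−66.5 dBm

Convert to linear, add, convert back:
P₁ = 1.82×10⁻¹⁰ W, P₂ = 4.17×10⁻¹¹ W
P_tot = 2.24×10⁻¹⁰ W → 10 log₁₀(P_tot / 10⁻³) = −66.5 dBm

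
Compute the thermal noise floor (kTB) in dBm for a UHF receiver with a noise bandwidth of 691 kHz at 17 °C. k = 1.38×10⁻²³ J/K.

−115.6 dBm

T = 17 °C + 273.15 = 290.15 K
P_n = kTB = 1.38×10⁻²³ × 290.15 × 6.91×10⁵ = 2.77×10⁻¹⁵ W
In dBm: 10 log₁₀(2.77×10⁻¹⁵ / 10⁻³) = −115.6 dBm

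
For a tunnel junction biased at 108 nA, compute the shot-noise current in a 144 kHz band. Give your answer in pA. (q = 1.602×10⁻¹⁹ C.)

I_n = √(2qI·B)
2qI·B = 2 × 1.602×10⁻¹⁹ × 1.08×10⁻⁷ × 1.44×10⁵ = 4.98×10⁻²¹ A²
I_n = √(4.98×10⁻²¹) = 7.06×10⁻¹¹ A = 70.6 pA

70.6 pA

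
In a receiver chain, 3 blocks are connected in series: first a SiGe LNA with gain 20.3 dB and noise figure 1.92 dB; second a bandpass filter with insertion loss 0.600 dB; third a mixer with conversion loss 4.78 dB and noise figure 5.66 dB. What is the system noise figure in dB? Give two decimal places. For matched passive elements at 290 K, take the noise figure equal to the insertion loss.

Convert to linear (a loss of L dB is a gain of −L dB): F_i = 10^(NF_i/10), G_i = 10^(G_i,dB/10)
  Stage 1: F_1 = 10^(1.92/10) = 1.556, G_1 = 10^(20.3/10) = 107.2
  Stage 2: F_2 = 10^(0.600/10) = 1.148, G_2 = 10^(−0.600/10) = 0.8710
  Stage 3: F_3 = 10^(5.66/10) = 3.681, G_3 = 10^(−4.78/10) = 0.3327
Friis cascade:
  F = 1.556 + (1.148 − 1)/107.2 + (3.681 − 1)/93.33 = 1.586
NF = 10 log₁₀(1.586) = 2.00 dB

2.00 dB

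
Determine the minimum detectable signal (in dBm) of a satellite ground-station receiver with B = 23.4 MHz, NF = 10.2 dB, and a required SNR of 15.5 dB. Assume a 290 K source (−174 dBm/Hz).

−74.6 dBm

Sensitivity = −174 + 10 log₁₀(B) + NF + SNR_min
= −174 + 73.69 + 10.2 + 15.5
= −74.61 dBm → −74.6 dBm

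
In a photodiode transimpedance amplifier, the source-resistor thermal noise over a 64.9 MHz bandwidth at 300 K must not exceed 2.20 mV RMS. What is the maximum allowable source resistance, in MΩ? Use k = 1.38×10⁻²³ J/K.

4.50 MΩ

Johnson–Nyquist: V_n = √(4kTRB) ⇒ R = V_n² / (4kTB)
4kTB = 4 × 1.38×10⁻²³ × 300 × 6.49×10⁷ = 1.07×10⁻¹²
R = (2.20×10⁻³)² / 1.07×10⁻¹² = 4.50×10⁶ Ω = 4.50 MΩ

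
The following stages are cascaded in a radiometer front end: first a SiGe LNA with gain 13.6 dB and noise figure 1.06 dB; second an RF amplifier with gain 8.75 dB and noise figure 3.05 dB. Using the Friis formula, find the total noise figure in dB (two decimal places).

1.21 dB

Convert to linear (a loss of L dB is a gain of −L dB): F_i = 10^(NF_i/10), G_i = 10^(G_i,dB/10)
  Stage 1: F_1 = 10^(1.06/10) = 1.276, G_1 = 10^(13.6/10) = 22.91
  Stage 2: F_2 = 10^(3.05/10) = 2.018, G_2 = 10^(8.75/10) = 7.499
Friis cascade:
  F = 1.276 + (2.018 − 1)/22.91 = 1.321
NF = 10 log₁₀(1.321) = 1.21 dB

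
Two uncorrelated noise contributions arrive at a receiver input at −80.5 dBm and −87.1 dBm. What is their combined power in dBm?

Convert to linear, add, convert back:
P₁ = 8.91×10⁻¹² W, P₂ = 1.95×10⁻¹² W
P_tot = 1.09×10⁻¹¹ W → 10 log₁₀(P_tot / 10⁻³) = −79.6 dBm

−79.6 dBm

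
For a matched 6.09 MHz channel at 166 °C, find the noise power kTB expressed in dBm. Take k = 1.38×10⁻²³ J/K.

−104.3 dBm

T = 166 °C + 273.15 = 439.15 K
P_n = kTB = 1.38×10⁻²³ × 439.15 × 6.09×10⁶ = 3.69×10⁻¹⁴ W
In dBm: 10 log₁₀(3.69×10⁻¹⁴ / 10⁻³) = −104.3 dBm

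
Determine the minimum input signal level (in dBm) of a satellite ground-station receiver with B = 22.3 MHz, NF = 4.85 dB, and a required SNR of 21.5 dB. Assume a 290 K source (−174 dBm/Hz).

Sensitivity = −174 + 10 log₁₀(B) + NF + SNR_min
= −174 + 73.48 + 4.85 + 21.5
= −74.17 dBm → −74.2 dBm

−74.2 dBm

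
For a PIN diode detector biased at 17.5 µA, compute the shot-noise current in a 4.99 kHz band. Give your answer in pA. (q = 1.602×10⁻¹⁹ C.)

I_n = √(2qI·B)
2qI·B = 2 × 1.602×10⁻¹⁹ × 1.75×10⁻⁵ × 4.99×10³ = 2.80×10⁻²⁰ A²
I_n = √(2.80×10⁻²⁰) = 1.67×10⁻¹⁰ A = 167 pA

167 pA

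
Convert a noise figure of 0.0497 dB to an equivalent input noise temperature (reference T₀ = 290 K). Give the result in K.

3.34 K

F = 10^(0.0497/10) = 1.01151
T_e = (F − 1)·T₀ = (1.01151 − 1) × 290 = 3.34 K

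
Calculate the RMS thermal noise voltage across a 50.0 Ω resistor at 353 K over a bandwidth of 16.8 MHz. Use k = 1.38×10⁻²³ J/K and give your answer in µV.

4.05 µV

V_n = √(4kTRB)
4kTRB = 4 × 1.38×10⁻²³ × 353 × 5.00×10¹ × 1.68×10⁷ = 1.64×10⁻¹¹ V²
V_n = √(1.64×10⁻¹¹) = 4.05×10⁻⁶ V = 4.05 µV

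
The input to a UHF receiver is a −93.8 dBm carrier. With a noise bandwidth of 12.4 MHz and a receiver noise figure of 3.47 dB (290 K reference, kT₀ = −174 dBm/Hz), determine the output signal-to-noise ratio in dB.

Noise floor: N = −174 + 10 log₁₀(B) + NF
10 log₁₀(1.24×10⁷) = 70.93 dB
N = −174 + 70.93 + 3.47 = −99.60 dBm
SNR = P_sig − N = −93.8 − (−99.60) = 5.80 dB → 5.8 dB

5.8 dB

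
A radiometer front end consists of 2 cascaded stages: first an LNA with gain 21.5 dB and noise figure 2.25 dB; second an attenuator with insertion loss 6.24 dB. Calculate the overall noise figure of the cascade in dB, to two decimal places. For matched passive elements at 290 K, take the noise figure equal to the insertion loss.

2.31 dB

Convert to linear (a loss of L dB is a gain of −L dB): F_i = 10^(NF_i/10), G_i = 10^(G_i,dB/10)
  Stage 1: F_1 = 10^(2.25/10) = 1.679, G_1 = 10^(21.5/10) = 141.3
  Stage 2: F_2 = 10^(6.24/10) = 4.207, G_2 = 10^(−6.24/10) = 0.2377
Friis cascade:
  F = 1.679 + (4.207 − 1)/141.3 = 1.702
NF = 10 log₁₀(1.702) = 2.31 dB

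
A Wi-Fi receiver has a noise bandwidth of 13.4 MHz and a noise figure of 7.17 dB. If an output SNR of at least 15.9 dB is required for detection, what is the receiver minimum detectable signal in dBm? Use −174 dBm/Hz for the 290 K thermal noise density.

−79.7 dBm

Sensitivity = −174 + 10 log₁₀(B) + NF + SNR_min
= −174 + 71.27 + 7.17 + 15.9
= −79.66 dBm → −79.7 dBm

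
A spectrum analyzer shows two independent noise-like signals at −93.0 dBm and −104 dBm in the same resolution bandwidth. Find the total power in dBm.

Convert to linear, add, convert back:
P₁ = 5.01×10⁻¹³ W, P₂ = 3.98×10⁻¹⁴ W
P_tot = 5.41×10⁻¹³ W → 10 log₁₀(P_tot / 10⁻³) = −92.7 dBm

−92.7 dBm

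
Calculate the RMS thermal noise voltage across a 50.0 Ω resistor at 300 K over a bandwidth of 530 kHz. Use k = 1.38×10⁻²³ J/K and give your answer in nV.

662 nV

V_n = √(4kTRB)
4kTRB = 4 × 1.38×10⁻²³ × 300 × 5.00×10¹ × 5.30×10⁵ = 4.39×10⁻¹³ V²
V_n = √(4.39×10⁻¹³) = 6.62×10⁻⁷ V = 662 nV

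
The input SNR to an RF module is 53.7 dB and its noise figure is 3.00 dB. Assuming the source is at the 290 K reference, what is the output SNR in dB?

By definition F = SNR_in/SNR_out, so in dB: SNR_out = SNR_in − NF
SNR_out = 53.7 − 3.00 = 50.70 dB

50.70 dB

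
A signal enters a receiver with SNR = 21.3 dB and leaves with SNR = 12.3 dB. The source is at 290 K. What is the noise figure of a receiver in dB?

NF (dB) = SNR_in(dB) − SNR_out(dB) when the source is at T₀
NF = 21.3 − 12.3 = 9.0 dB

9.0 dB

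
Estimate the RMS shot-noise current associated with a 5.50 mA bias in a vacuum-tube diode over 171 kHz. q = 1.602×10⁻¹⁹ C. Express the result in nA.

I_n = √(2qI·B)
2qI·B = 2 × 1.602×10⁻¹⁹ × 5.50×10⁻³ × 1.71×10⁵ = 3.01×10⁻¹⁶ A²
I_n = √(3.01×10⁻¹⁶) = 1.74×10⁻⁸ A = 17.4 nA

17.4 nA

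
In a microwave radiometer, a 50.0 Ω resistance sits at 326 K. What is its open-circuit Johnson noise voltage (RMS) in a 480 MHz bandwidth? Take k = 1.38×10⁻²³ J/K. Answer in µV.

20.8 µV

V_n = √(4kTRB)
4kTRB = 4 × 1.38×10⁻²³ × 326 × 5.00×10¹ × 4.80×10⁸ = 4.32×10⁻¹⁰ V²
V_n = √(4.32×10⁻¹⁰) = 2.08×10⁻⁵ V = 20.8 µV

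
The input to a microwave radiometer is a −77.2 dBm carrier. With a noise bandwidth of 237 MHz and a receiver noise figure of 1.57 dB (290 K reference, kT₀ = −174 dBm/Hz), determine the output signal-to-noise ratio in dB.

11.5 dB

Noise floor: N = −174 + 10 log₁₀(B) + NF
10 log₁₀(2.37×10⁸) = 83.75 dB
N = −174 + 83.75 + 1.57 = −88.68 dBm
SNR = P_sig − N = −77.2 − (−88.68) = 11.48 dB → 11.5 dB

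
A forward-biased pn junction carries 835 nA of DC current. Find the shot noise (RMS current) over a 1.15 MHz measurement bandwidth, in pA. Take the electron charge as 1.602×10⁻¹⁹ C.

I_n = √(2qI·B)
2qI·B = 2 × 1.602×10⁻¹⁹ × 8.35×10⁻⁷ × 1.15×10⁶ = 3.08×10⁻¹⁹ A²
I_n = √(3.08×10⁻¹⁹) = 5.55×10⁻¹⁰ A = 555 pA

555 pA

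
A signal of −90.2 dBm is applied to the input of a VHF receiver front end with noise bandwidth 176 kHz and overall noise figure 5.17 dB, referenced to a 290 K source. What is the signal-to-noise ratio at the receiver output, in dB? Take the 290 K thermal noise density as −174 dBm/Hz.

26.2 dB

Noise floor: N = −174 + 10 log₁₀(B) + NF
10 log₁₀(1.76×10⁵) = 52.46 dB
N = −174 + 52.46 + 5.17 = −116.37 dBm
SNR = P_sig − N = −90.2 − (−116.37) = 26.17 dB → 26.2 dB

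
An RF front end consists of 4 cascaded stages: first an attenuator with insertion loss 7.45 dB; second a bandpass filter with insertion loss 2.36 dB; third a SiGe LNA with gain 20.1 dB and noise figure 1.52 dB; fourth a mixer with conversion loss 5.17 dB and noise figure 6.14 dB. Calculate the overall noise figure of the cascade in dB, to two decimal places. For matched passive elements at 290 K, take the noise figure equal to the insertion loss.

Convert to linear (a loss of L dB is a gain of −L dB): F_i = 10^(NF_i/10), G_i = 10^(G_i,dB/10)
  Stage 1: F_1 = 10^(7.45/10) = 5.559, G_1 = 10^(−7.45/10) = 0.1799
  Stage 2: F_2 = 10^(2.36/10) = 1.722, G_2 = 10^(−2.36/10) = 0.5808
  Stage 3: F_3 = 10^(1.52/10) = 1.419, G_3 = 10^(20.1/10) = 102.3
  Stage 4: F_4 = 10^(6.14/10) = 4.111, G_4 = 10^(−5.17/10) = 0.3041
Friis cascade:
  F = 5.559 + (1.722 − 1)/0.1799 + (1.419 − 1)/0.1045 + (4.111 − 1)/10.69 = 13.87
NF = 10 log₁₀(13.87) = 11.42 dB

11.42 dB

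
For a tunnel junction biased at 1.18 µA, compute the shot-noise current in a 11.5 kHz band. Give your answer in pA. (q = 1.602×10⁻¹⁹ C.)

65.9 pA

I_n = √(2qI·B)
2qI·B = 2 × 1.602×10⁻¹⁹ × 1.18×10⁻⁶ × 1.15×10⁴ = 4.35×10⁻²¹ A²
I_n = √(4.35×10⁻²¹) = 6.59×10⁻¹¹ A = 65.9 pA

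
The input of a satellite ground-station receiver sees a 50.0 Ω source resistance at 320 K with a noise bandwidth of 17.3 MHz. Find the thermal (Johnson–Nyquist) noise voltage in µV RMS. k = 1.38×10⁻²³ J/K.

3.91 µV

V_n = √(4kTRB)
4kTRB = 4 × 1.38×10⁻²³ × 320 × 5.00×10¹ × 1.73×10⁷ = 1.53×10⁻¹¹ V²
V_n = √(1.53×10⁻¹¹) = 3.91×10⁻⁶ V = 3.91 µV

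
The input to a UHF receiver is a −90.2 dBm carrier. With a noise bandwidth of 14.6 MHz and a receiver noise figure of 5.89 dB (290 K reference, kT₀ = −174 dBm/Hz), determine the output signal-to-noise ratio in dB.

Noise floor: N = −174 + 10 log₁₀(B) + NF
10 log₁₀(1.46×10⁷) = 71.64 dB
N = −174 + 71.64 + 5.89 = −96.47 dBm
SNR = P_sig − N = −90.2 − (−96.47) = 6.27 dB → 6.3 dB

6.3 dB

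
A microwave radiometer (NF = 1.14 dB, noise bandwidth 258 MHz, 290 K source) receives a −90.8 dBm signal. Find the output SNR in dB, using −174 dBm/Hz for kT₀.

Noise floor: N = −174 + 10 log₁₀(B) + NF
10 log₁₀(2.58×10⁸) = 84.12 dB
N = −174 + 84.12 + 1.14 = −88.74 dBm
SNR = P_sig − N = −90.8 − (−88.74) = −2.06 dB → −2.1 dB

−2.1 dB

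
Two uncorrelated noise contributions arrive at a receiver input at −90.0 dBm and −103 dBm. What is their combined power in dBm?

Convert to linear, add, convert back:
P₁ = 1.00×10⁻¹² W, P₂ = 5.01×10⁻¹⁴ W
P_tot = 1.05×10⁻¹² W → 10 log₁₀(P_tot / 10⁻³) = −89.8 dBm

−89.8 dBm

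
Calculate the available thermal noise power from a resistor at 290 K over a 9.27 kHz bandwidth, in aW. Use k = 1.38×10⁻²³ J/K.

P_n = kTB = 1.38×10⁻²³ × 290 × 9.27×10³ = 3.71×10⁻¹⁷ W = 37.1 aW

37.1 aW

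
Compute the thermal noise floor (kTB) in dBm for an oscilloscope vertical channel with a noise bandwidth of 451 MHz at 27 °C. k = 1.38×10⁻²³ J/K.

−87.3 dBm

T = 27 °C + 273.15 = 300.15 K
P_n = kTB = 1.38×10⁻²³ × 300.15 × 4.51×10⁸ = 1.87×10⁻¹² W
In dBm: 10 log₁₀(1.87×10⁻¹² / 10⁻³) = −87.3 dBm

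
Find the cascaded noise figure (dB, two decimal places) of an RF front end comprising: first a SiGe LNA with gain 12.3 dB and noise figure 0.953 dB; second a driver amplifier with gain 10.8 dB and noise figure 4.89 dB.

1.36 dB

Convert to linear (a loss of L dB is a gain of −L dB): F_i = 10^(NF_i/10), G_i = 10^(G_i,dB/10)
  Stage 1: F_1 = 10^(0.953/10) = 1.245, G_1 = 10^(12.3/10) = 16.98
  Stage 2: F_2 = 10^(4.89/10) = 3.083, G_2 = 10^(10.8/10) = 12.02
Friis cascade:
  F = 1.245 + (3.083 − 1)/16.98 = 1.368
NF = 10 log₁₀(1.368) = 1.36 dB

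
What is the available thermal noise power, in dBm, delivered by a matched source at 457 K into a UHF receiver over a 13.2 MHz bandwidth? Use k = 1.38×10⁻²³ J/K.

P_n = kTB = 1.38×10⁻²³ × 457 × 1.32×10⁷ = 8.32×10⁻¹⁴ W
In dBm: 10 log₁₀(8.32×10⁻¹⁴ / 10⁻³) = −100.8 dBm

−100.8 dBm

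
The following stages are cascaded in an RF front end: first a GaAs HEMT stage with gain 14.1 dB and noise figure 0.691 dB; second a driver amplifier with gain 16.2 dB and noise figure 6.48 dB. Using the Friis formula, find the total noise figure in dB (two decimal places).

1.16 dB

Convert to linear (a loss of L dB is a gain of −L dB): F_i = 10^(NF_i/10), G_i = 10^(G_i,dB/10)
  Stage 1: F_1 = 10^(0.691/10) = 1.172, G_1 = 10^(14.1/10) = 25.70
  Stage 2: F_2 = 10^(6.48/10) = 4.446, G_2 = 10^(16.2/10) = 41.69
Friis cascade:
  F = 1.172 + (4.446 − 1)/25.70 = 1.307
NF = 10 log₁₀(1.307) = 1.16 dB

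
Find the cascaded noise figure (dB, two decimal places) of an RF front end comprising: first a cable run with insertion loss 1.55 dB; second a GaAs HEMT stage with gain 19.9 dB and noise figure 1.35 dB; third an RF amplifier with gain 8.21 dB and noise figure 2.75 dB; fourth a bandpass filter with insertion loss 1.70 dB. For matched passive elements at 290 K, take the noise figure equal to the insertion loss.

Convert to linear (a loss of L dB is a gain of −L dB): F_i = 10^(NF_i/10), G_i = 10^(G_i,dB/10)
  Stage 1: F_1 = 10^(1.55/10) = 1.429, G_1 = 10^(−1.55/10) = 0.6998
  Stage 2: F_2 = 10^(1.35/10) = 1.365, G_2 = 10^(19.9/10) = 97.72
  Stage 3: F_3 = 10^(2.75/10) = 1.884, G_3 = 10^(8.21/10) = 6.622
  Stage 4: F_4 = 10^(1.70/10) = 1.479, G_4 = 10^(−1.70/10) = 0.6761
Friis cascade:
  F = 1.429 + (1.365 − 1)/0.6998 + (1.884 − 1)/68.39 + (1.479 − 1)/452.9 = 1.964
NF = 10 log₁₀(1.964) = 2.93 dB

2.93 dB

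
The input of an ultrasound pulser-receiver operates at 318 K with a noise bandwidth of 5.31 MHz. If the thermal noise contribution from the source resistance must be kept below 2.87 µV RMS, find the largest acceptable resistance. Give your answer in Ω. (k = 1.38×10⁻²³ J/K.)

88.4 Ω

Johnson–Nyquist: V_n = √(4kTRB) ⇒ R = V_n² / (4kTB)
4kTB = 4 × 1.38×10⁻²³ × 318 × 5.31×10⁶ = 9.32×10⁻¹⁴
R = (2.87×10⁻⁶)² / 9.32×10⁻¹⁴ = 8.84×10¹ Ω = 88.4 Ω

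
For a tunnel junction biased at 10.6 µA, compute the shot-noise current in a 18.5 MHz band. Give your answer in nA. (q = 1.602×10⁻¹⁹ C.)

7.93 nA

I_n = √(2qI·B)
2qI·B = 2 × 1.602×10⁻¹⁹ × 1.06×10⁻⁵ × 1.85×10⁷ = 6.28×10⁻¹⁷ A²
I_n = √(6.28×10⁻¹⁷) = 7.93×10⁻⁹ A = 7.93 nA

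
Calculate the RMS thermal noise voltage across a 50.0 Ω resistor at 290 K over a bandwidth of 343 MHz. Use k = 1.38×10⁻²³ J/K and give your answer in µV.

16.6 µV

V_n = √(4kTRB)
4kTRB = 4 × 1.38×10⁻²³ × 290 × 5.00×10¹ × 3.43×10⁸ = 2.75×10⁻¹⁰ V²
V_n = √(2.75×10⁻¹⁰) = 1.66×10⁻⁵ V = 16.6 µV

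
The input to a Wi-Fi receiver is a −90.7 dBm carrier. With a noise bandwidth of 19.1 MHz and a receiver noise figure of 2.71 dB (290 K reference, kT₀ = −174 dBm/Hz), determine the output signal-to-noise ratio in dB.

7.8 dB

Noise floor: N = −174 + 10 log₁₀(B) + NF
10 log₁₀(1.91×10⁷) = 72.81 dB
N = −174 + 72.81 + 2.71 = −98.48 dBm
SNR = P_sig − N = −90.7 − (−98.48) = 7.78 dB → 7.8 dB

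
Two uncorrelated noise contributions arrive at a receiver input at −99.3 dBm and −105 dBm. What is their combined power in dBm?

−98.3 dBm

Convert to linear, add, convert back:
P₁ = 1.17×10⁻¹³ W, P₂ = 3.16×10⁻¹⁴ W
P_tot = 1.49×10⁻¹³ W → 10 log₁₀(P_tot / 10⁻³) = −98.3 dBm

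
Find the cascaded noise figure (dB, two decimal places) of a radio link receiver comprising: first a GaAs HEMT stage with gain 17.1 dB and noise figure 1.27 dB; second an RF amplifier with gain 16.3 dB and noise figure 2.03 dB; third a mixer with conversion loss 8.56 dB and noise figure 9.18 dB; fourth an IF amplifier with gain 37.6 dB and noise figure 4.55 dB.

Convert to linear (a loss of L dB is a gain of −L dB): F_i = 10^(NF_i/10), G_i = 10^(G_i,dB/10)
  Stage 1: F_1 = 10^(1.27/10) = 1.340, G_1 = 10^(17.1/10) = 51.29
  Stage 2: F_2 = 10^(2.03/10) = 1.596, G_2 = 10^(16.3/10) = 42.66
  Stage 3: F_3 = 10^(9.18/10) = 8.279, G_3 = 10^(−8.56/10) = 0.1393
  Stage 4: F_4 = 10^(4.55/10) = 2.851, G_4 = 10^(37.6/10) = 5754
Friis cascade:
  F = 1.340 + (1.596 − 1)/51.29 + (8.279 − 1)/2188 + (2.851 − 1)/304.8 = 1.361
NF = 10 log₁₀(1.361) = 1.34 dB

1.34 dB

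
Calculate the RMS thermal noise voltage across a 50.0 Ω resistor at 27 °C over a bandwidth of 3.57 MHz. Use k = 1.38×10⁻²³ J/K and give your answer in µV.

T = 27 °C + 273.15 = 300.15 K
V_n = √(4kTRB)
4kTRB = 4 × 1.38×10⁻²³ × 300.15 × 5.00×10¹ × 3.57×10⁶ = 2.96×10⁻¹² V²
V_n = √(2.96×10⁻¹²) = 1.72×10⁻⁶ V = 1.72 µV

1.72 µV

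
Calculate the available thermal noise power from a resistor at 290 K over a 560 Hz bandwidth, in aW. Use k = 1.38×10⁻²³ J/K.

2.24 aW

P_n = kTB = 1.38×10⁻²³ × 290 × 5.60×10² = 2.24×10⁻¹⁸ W = 2.24 aW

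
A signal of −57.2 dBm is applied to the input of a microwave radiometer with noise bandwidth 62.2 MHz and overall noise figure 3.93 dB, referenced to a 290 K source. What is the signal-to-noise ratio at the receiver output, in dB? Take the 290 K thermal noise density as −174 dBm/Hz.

Noise floor: N = −174 + 10 log₁₀(B) + NF
10 log₁₀(6.22×10⁷) = 77.94 dB
N = −174 + 77.94 + 3.93 = −92.13 dBm
SNR = P_sig − N = −57.2 − (−92.13) = 34.93 dB → 34.9 dB

34.9 dB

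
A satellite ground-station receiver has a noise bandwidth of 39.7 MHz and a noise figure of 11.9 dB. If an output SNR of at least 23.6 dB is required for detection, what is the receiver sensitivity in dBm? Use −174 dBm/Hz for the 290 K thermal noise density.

−62.5 dBm

Sensitivity = −174 + 10 log₁₀(B) + NF + SNR_min
= −174 + 75.99 + 11.9 + 23.6
= −62.51 dBm → −62.5 dBm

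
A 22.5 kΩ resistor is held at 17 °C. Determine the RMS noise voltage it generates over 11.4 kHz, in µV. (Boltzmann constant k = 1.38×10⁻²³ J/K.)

2.03 µV

T = 17 °C + 273.15 = 290.15 K
V_n = √(4kTRB)
4kTRB = 4 × 1.38×10⁻²³ × 290.15 × 2.25×10⁴ × 1.14×10⁴ = 4.11×10⁻¹² V²
V_n = √(4.11×10⁻¹²) = 2.03×10⁻⁶ V = 2.03 µV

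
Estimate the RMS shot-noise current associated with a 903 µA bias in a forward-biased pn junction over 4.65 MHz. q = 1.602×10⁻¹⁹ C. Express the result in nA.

36.7 nA

I_n = √(2qI·B)
2qI·B = 2 × 1.602×10⁻¹⁹ × 9.03×10⁻⁴ × 4.65×10⁶ = 1.35×10⁻¹⁵ A²
I_n = √(1.35×10⁻¹⁵) = 3.67×10⁻⁸ A = 36.7 nA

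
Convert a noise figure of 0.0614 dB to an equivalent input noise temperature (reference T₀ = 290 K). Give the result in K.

F = 10^(0.0614/10) = 1.01424
T_e = (F − 1)·T₀ = (1.01424 − 1) × 290 = 4.13 K

4.13 K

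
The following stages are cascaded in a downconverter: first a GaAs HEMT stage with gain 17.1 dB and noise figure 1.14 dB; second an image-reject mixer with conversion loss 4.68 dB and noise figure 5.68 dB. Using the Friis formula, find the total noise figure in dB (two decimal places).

1.31 dB

Convert to linear (a loss of L dB is a gain of −L dB): F_i = 10^(NF_i/10), G_i = 10^(G_i,dB/10)
  Stage 1: F_1 = 10^(1.14/10) = 1.300, G_1 = 10^(17.1/10) = 51.29
  Stage 2: F_2 = 10^(5.68/10) = 3.698, G_2 = 10^(−4.68/10) = 0.3404
Friis cascade:
  F = 1.300 + (3.698 − 1)/51.29 = 1.353
NF = 10 log₁₀(1.353) = 1.31 dB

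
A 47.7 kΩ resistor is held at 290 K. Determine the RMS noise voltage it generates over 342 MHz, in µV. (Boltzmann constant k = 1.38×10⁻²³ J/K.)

V_n = √(4kTRB)
4kTRB = 4 × 1.38×10⁻²³ × 290 × 4.77×10⁴ × 3.42×10⁸ = 2.61×10⁻⁷ V²
V_n = √(2.61×10⁻⁷) = 5.11×10⁻⁴ V = 511 µV

511 µV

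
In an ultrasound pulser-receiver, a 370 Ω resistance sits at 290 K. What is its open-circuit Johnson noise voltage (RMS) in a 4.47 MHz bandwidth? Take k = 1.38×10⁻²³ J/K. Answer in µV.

V_n = √(4kTRB)
4kTRB = 4 × 1.38×10⁻²³ × 290 × 3.70×10² × 4.47×10⁶ = 2.65×10⁻¹¹ V²
V_n = √(2.65×10⁻¹¹) = 5.15×10⁻⁶ V = 5.15 µV

5.15 µV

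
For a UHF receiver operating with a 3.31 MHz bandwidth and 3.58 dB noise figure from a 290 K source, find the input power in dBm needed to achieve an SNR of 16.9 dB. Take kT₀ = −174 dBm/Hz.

−88.3 dBm

Sensitivity = −174 + 10 log₁₀(B) + NF + SNR_min
= −174 + 65.2 + 3.58 + 16.9
= −88.32 dBm → −88.3 dBm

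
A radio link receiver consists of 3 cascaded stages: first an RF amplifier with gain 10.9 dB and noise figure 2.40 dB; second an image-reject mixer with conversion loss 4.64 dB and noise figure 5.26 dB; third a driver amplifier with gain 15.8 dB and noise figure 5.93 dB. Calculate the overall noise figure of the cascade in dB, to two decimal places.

Convert to linear (a loss of L dB is a gain of −L dB): F_i = 10^(NF_i/10), G_i = 10^(G_i,dB/10)
  Stage 1: F_1 = 10^(2.40/10) = 1.738, G_1 = 10^(10.9/10) = 12.30
  Stage 2: F_2 = 10^(5.26/10) = 3.357, G_2 = 10^(−4.64/10) = 0.3436
  Stage 3: F_3 = 10^(5.93/10) = 3.917, G_3 = 10^(15.8/10) = 38.02
Friis cascade:
  F = 1.738 + (3.357 − 1)/12.30 + (3.917 − 1)/4.227 = 2.620
NF = 10 log₁₀(2.620) = 4.18 dB

4.18 dB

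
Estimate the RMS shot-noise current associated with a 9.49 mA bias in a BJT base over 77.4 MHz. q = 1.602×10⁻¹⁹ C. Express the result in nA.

I_n = √(2qI·B)
2qI·B = 2 × 1.602×10⁻¹⁹ × 9.49×10⁻³ × 7.74×10⁷ = 2.35×10⁻¹³ A²
I_n = √(2.35×10⁻¹³) = 4.85×10⁻⁷ A = 485 nA

485 nA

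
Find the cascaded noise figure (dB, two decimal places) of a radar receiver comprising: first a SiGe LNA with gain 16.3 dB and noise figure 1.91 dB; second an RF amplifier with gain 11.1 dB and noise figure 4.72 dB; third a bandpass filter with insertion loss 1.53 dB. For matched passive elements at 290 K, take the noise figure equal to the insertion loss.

Convert to linear (a loss of L dB is a gain of −L dB): F_i = 10^(NF_i/10), G_i = 10^(G_i,dB/10)
  Stage 1: F_1 = 10^(1.91/10) = 1.552, G_1 = 10^(16.3/10) = 42.66
  Stage 2: F_2 = 10^(4.72/10) = 2.965, G_2 = 10^(11.1/10) = 12.88
  Stage 3: F_3 = 10^(1.53/10) = 1.422, G_3 = 10^(−1.53/10) = 0.7031
Friis cascade:
  F = 1.552 + (2.965 − 1)/42.66 + (1.422 − 1)/549.5 = 1.599
NF = 10 log₁₀(1.599) = 2.04 dB

2.04 dB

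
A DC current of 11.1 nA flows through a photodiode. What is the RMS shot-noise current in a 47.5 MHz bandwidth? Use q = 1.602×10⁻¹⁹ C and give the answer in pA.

411 pA

I_n = √(2qI·B)
2qI·B = 2 × 1.602×10⁻¹⁹ × 1.11×10⁻⁸ × 4.75×10⁷ = 1.69×10⁻¹⁹ A²
I_n = √(1.69×10⁻¹⁹) = 4.11×10⁻¹⁰ A = 411 pA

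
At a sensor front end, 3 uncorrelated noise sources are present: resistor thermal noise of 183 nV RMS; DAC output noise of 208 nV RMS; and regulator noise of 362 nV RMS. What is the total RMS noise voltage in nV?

456 nV

Uncorrelated sources add in power (mean-square): V_tot = √(ΣV_i²)
V_tot = √[(1.83×10⁻⁷)² + (2.08×10⁻⁷)² + (3.62×10⁻⁷)²] = 4.56×10⁻⁷ V = 456 nV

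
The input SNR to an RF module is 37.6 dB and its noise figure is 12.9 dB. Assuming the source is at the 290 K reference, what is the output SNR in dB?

By definition F = SNR_in/SNR_out, so in dB: SNR_out = SNR_in − NF
SNR_out = 37.6 − 12.9 = 24.7 dB

24.7 dB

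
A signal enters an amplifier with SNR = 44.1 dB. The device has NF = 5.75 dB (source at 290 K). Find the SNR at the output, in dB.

By definition F = SNR_in/SNR_out, so in dB: SNR_out = SNR_in − NF
SNR_out = 44.1 − 5.75 = 38.35 dB

38.35 dB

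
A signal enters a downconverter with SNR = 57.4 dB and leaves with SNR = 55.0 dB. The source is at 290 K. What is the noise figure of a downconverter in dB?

2.4 dB

NF (dB) = SNR_in(dB) − SNR_out(dB) when the source is at T₀
NF = 57.4 − 55.0 = 2.4 dB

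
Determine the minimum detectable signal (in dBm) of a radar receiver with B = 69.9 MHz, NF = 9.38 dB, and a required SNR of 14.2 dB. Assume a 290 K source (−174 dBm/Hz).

Sensitivity = −174 + 10 log₁₀(B) + NF + SNR_min
= −174 + 78.44 + 9.38 + 14.2
= −71.98 dBm → −72.0 dBm

−72.0 dBm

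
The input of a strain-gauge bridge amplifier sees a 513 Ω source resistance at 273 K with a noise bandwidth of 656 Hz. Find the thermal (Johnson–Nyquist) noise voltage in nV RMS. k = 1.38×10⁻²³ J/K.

V_n = √(4kTRB)
4kTRB = 4 × 1.38×10⁻²³ × 273 × 5.13×10² × 6.56×10² = 5.07×10⁻¹⁵ V²
V_n = √(5.07×10⁻¹⁵) = 7.12×10⁻⁸ V = 71.2 nV

71.2 nV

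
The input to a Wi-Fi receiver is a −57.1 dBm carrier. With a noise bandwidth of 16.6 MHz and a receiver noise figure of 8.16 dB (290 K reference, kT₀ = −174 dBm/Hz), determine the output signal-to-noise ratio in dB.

Noise floor: N = −174 + 10 log₁₀(B) + NF
10 log₁₀(1.66×10⁷) = 72.2 dB
N = −174 + 72.2 + 8.16 = −93.64 dBm
SNR = P_sig − N = −57.1 − (−93.64) = 36.54 dB → 36.5 dB

36.5 dB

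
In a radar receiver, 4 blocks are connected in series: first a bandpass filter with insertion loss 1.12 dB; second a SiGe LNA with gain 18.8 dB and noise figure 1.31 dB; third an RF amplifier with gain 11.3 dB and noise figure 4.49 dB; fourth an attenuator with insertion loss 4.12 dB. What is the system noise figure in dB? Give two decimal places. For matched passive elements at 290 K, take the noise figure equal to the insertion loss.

2.51 dB

Convert to linear (a loss of L dB is a gain of −L dB): F_i = 10^(NF_i/10), G_i = 10^(G_i,dB/10)
  Stage 1: F_1 = 10^(1.12/10) = 1.294, G_1 = 10^(−1.12/10) = 0.7727
  Stage 2: F_2 = 10^(1.31/10) = 1.352, G_2 = 10^(18.8/10) = 75.86
  Stage 3: F_3 = 10^(4.49/10) = 2.812, G_3 = 10^(11.3/10) = 13.49
  Stage 4: F_4 = 10^(4.12/10) = 2.582, G_4 = 10^(−4.12/10) = 0.3873
Friis cascade:
  F = 1.294 + (1.352 − 1)/0.7727 + (2.812 − 1)/58.61 + (2.582 − 1)/790.7 = 1.783
NF = 10 log₁₀(1.783) = 2.51 dB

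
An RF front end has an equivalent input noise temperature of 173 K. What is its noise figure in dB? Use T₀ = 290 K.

F = 1 + T_e/T₀ = 1 + 173/290 = 1.59655
NF = 10 log₁₀(1.59655) = 2.03 dB

2.03 dB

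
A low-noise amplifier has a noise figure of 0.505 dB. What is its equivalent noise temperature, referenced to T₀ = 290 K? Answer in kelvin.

F = 10^(0.505/10) = 1.12331
T_e = (F − 1)·T₀ = (1.12331 − 1) × 290 = 35.8 K

35.8 K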